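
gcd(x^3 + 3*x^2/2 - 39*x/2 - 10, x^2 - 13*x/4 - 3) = x - 4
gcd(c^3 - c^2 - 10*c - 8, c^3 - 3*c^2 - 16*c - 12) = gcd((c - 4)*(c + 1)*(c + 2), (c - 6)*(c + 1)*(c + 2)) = c^2 + 3*c + 2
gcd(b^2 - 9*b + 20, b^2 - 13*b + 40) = b - 5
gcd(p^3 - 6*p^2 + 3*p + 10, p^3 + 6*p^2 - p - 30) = p - 2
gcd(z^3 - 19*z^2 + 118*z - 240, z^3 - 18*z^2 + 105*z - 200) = z^2 - 13*z + 40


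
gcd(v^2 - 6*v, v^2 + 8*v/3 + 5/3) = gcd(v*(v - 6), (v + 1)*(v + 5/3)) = 1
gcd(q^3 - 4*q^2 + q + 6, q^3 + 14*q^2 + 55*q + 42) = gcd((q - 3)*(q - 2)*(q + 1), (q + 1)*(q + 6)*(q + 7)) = q + 1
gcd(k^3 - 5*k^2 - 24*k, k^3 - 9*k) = k^2 + 3*k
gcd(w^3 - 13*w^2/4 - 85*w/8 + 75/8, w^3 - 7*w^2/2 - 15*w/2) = w - 5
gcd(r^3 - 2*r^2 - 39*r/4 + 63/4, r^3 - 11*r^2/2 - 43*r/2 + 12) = r + 3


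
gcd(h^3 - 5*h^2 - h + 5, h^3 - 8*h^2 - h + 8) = h^2 - 1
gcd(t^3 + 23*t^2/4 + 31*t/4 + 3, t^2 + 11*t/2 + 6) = t + 4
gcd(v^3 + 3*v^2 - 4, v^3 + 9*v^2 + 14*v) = v + 2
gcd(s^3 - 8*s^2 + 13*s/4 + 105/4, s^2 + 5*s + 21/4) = s + 3/2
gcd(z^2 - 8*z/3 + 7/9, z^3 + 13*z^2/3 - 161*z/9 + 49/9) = z^2 - 8*z/3 + 7/9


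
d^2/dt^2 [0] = 0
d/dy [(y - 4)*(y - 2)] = 2*y - 6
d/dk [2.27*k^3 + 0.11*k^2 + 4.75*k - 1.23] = 6.81*k^2 + 0.22*k + 4.75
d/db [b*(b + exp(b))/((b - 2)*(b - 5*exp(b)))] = (b*(b - 2)*(b + exp(b))*(5*exp(b) - 1) - b*(b - 5*exp(b))*(b + exp(b)) + (b - 2)*(b - 5*exp(b))*(b*(exp(b) + 1) + b + exp(b)))/((b - 2)^2*(b - 5*exp(b))^2)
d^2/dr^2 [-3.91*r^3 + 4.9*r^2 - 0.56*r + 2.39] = 9.8 - 23.46*r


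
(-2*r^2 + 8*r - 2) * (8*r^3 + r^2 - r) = -16*r^5 + 62*r^4 - 6*r^3 - 10*r^2 + 2*r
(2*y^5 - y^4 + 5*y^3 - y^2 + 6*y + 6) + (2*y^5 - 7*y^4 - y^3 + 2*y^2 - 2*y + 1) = 4*y^5 - 8*y^4 + 4*y^3 + y^2 + 4*y + 7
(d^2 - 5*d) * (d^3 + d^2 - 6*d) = d^5 - 4*d^4 - 11*d^3 + 30*d^2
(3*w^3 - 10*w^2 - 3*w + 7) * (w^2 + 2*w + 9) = 3*w^5 - 4*w^4 + 4*w^3 - 89*w^2 - 13*w + 63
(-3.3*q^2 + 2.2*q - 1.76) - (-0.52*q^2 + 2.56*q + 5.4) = -2.78*q^2 - 0.36*q - 7.16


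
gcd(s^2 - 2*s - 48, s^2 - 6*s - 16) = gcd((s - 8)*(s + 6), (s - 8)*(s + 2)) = s - 8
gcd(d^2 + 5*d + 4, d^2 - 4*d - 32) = d + 4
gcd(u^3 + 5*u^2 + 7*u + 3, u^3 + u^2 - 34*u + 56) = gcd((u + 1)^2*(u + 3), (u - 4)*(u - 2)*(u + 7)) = 1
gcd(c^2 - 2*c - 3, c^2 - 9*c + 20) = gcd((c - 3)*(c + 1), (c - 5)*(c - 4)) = 1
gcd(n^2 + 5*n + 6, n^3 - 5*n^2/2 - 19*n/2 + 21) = n + 3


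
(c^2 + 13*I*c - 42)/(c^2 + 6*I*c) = (c + 7*I)/c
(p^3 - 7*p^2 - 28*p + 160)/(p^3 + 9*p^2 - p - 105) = (p^2 - 12*p + 32)/(p^2 + 4*p - 21)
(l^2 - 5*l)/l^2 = (l - 5)/l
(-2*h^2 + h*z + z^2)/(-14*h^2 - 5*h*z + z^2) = (-h + z)/(-7*h + z)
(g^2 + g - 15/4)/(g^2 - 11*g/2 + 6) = (g + 5/2)/(g - 4)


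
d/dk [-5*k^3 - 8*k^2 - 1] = k*(-15*k - 16)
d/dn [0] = 0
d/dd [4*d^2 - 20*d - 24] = 8*d - 20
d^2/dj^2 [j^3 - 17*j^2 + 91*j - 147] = 6*j - 34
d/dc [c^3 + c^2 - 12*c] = 3*c^2 + 2*c - 12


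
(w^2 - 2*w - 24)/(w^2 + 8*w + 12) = (w^2 - 2*w - 24)/(w^2 + 8*w + 12)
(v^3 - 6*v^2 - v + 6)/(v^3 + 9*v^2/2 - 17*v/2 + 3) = 2*(v^2 - 5*v - 6)/(2*v^2 + 11*v - 6)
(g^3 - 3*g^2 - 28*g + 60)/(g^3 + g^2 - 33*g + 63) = (g^3 - 3*g^2 - 28*g + 60)/(g^3 + g^2 - 33*g + 63)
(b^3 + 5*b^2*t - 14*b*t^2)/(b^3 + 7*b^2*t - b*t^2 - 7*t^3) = b*(-b + 2*t)/(-b^2 + t^2)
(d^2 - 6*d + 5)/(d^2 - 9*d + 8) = (d - 5)/(d - 8)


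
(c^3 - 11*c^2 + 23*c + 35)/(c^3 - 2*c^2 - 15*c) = (c^2 - 6*c - 7)/(c*(c + 3))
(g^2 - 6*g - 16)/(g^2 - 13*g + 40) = (g + 2)/(g - 5)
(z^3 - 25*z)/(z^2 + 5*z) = z - 5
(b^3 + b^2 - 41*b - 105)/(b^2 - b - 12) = (b^2 - 2*b - 35)/(b - 4)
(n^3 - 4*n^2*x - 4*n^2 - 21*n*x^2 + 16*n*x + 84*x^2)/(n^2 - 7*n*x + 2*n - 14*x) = (n^2 + 3*n*x - 4*n - 12*x)/(n + 2)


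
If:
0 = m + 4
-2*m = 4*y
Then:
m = -4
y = 2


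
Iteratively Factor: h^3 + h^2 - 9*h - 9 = (h + 1)*(h^2 - 9) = (h - 3)*(h + 1)*(h + 3)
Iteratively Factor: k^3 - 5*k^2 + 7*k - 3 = (k - 3)*(k^2 - 2*k + 1) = (k - 3)*(k - 1)*(k - 1)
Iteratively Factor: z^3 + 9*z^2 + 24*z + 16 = (z + 4)*(z^2 + 5*z + 4) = (z + 1)*(z + 4)*(z + 4)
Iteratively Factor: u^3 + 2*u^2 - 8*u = (u + 4)*(u^2 - 2*u) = u*(u + 4)*(u - 2)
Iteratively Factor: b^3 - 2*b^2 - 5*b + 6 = (b - 3)*(b^2 + b - 2) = (b - 3)*(b + 2)*(b - 1)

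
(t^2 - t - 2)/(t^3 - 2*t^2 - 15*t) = (-t^2 + t + 2)/(t*(-t^2 + 2*t + 15))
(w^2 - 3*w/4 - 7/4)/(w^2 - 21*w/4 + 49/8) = 2*(w + 1)/(2*w - 7)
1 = 1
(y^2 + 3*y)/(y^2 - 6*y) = (y + 3)/(y - 6)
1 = 1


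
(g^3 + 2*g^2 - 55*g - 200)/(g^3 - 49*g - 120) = (g + 5)/(g + 3)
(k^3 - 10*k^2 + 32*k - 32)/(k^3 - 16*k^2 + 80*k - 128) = (k - 2)/(k - 8)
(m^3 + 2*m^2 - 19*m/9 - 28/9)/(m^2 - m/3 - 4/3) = m + 7/3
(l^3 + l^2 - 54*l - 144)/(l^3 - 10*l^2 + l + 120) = (l + 6)/(l - 5)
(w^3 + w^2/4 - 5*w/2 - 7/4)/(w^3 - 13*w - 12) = (w^2 - 3*w/4 - 7/4)/(w^2 - w - 12)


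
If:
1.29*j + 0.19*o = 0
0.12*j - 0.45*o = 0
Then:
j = 0.00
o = 0.00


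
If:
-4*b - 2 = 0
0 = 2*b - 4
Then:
No Solution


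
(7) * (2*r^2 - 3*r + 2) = 14*r^2 - 21*r + 14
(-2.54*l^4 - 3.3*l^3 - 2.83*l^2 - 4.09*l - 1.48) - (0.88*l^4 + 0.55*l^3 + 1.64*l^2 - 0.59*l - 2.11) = -3.42*l^4 - 3.85*l^3 - 4.47*l^2 - 3.5*l + 0.63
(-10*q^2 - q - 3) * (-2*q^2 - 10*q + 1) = 20*q^4 + 102*q^3 + 6*q^2 + 29*q - 3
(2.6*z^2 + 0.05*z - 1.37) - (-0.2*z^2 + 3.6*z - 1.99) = 2.8*z^2 - 3.55*z + 0.62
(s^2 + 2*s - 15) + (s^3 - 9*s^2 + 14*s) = s^3 - 8*s^2 + 16*s - 15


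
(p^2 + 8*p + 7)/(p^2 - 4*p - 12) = (p^2 + 8*p + 7)/(p^2 - 4*p - 12)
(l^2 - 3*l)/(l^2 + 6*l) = (l - 3)/(l + 6)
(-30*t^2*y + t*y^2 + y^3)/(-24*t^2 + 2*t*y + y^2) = y*(-5*t + y)/(-4*t + y)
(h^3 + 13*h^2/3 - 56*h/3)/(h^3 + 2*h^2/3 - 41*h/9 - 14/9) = 3*h*(3*h^2 + 13*h - 56)/(9*h^3 + 6*h^2 - 41*h - 14)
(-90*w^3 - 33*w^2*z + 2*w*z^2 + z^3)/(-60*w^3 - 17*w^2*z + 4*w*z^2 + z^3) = (-6*w + z)/(-4*w + z)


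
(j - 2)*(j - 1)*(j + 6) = j^3 + 3*j^2 - 16*j + 12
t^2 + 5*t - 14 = (t - 2)*(t + 7)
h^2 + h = h*(h + 1)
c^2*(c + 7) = c^3 + 7*c^2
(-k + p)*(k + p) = -k^2 + p^2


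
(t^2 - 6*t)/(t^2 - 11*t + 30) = t/(t - 5)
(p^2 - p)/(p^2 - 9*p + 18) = p*(p - 1)/(p^2 - 9*p + 18)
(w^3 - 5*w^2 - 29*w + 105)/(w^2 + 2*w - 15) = w - 7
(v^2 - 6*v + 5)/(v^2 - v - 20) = (v - 1)/(v + 4)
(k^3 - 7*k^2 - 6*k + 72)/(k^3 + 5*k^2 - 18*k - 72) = (k - 6)/(k + 6)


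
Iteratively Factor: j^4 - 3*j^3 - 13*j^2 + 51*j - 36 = (j - 1)*(j^3 - 2*j^2 - 15*j + 36) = (j - 3)*(j - 1)*(j^2 + j - 12) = (j - 3)*(j - 1)*(j + 4)*(j - 3)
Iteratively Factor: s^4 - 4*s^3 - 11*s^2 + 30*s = (s - 5)*(s^3 + s^2 - 6*s) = (s - 5)*(s + 3)*(s^2 - 2*s) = s*(s - 5)*(s + 3)*(s - 2)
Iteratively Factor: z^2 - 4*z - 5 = (z - 5)*(z + 1)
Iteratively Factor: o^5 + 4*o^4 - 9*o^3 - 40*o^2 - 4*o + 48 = (o + 4)*(o^4 - 9*o^2 - 4*o + 12) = (o + 2)*(o + 4)*(o^3 - 2*o^2 - 5*o + 6) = (o - 1)*(o + 2)*(o + 4)*(o^2 - o - 6) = (o - 3)*(o - 1)*(o + 2)*(o + 4)*(o + 2)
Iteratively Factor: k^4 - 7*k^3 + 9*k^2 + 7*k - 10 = (k + 1)*(k^3 - 8*k^2 + 17*k - 10) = (k - 5)*(k + 1)*(k^2 - 3*k + 2) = (k - 5)*(k - 2)*(k + 1)*(k - 1)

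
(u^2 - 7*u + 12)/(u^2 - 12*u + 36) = (u^2 - 7*u + 12)/(u^2 - 12*u + 36)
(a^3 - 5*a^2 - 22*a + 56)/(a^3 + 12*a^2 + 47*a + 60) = (a^2 - 9*a + 14)/(a^2 + 8*a + 15)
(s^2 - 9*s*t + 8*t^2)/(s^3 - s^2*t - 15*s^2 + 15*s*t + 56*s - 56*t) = (s - 8*t)/(s^2 - 15*s + 56)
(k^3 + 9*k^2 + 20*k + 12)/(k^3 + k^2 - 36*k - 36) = (k + 2)/(k - 6)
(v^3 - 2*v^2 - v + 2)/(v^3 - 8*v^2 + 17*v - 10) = (v + 1)/(v - 5)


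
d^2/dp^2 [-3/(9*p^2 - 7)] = 54*(-27*p^2 - 7)/(9*p^2 - 7)^3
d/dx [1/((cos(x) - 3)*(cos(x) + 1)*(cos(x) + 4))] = (-3*sin(x)^2 + 4*cos(x) - 8)*sin(x)/((cos(x) - 3)^2*(cos(x) + 1)^2*(cos(x) + 4)^2)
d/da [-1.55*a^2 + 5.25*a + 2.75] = 5.25 - 3.1*a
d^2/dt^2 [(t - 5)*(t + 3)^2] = 6*t + 2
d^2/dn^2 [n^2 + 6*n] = 2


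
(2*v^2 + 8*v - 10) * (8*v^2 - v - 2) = 16*v^4 + 62*v^3 - 92*v^2 - 6*v + 20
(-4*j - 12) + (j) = -3*j - 12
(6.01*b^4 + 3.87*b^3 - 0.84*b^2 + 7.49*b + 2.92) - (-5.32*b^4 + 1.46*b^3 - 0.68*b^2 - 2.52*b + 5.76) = 11.33*b^4 + 2.41*b^3 - 0.16*b^2 + 10.01*b - 2.84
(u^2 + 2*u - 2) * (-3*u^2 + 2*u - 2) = -3*u^4 - 4*u^3 + 8*u^2 - 8*u + 4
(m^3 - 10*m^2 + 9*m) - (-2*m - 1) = m^3 - 10*m^2 + 11*m + 1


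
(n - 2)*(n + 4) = n^2 + 2*n - 8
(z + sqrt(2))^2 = z^2 + 2*sqrt(2)*z + 2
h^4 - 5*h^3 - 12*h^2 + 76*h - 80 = (h - 5)*(h - 2)^2*(h + 4)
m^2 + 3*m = m*(m + 3)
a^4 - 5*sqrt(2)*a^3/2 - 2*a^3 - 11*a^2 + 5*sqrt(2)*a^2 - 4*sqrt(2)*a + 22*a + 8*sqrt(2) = (a - 2)*(a - 4*sqrt(2))*(a + sqrt(2)/2)*(a + sqrt(2))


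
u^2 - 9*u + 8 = (u - 8)*(u - 1)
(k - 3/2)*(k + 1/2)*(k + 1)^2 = k^4 + k^3 - 7*k^2/4 - 5*k/2 - 3/4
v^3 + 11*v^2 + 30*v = v*(v + 5)*(v + 6)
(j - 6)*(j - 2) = j^2 - 8*j + 12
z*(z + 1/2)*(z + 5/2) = z^3 + 3*z^2 + 5*z/4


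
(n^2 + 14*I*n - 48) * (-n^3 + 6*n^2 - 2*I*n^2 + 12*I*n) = -n^5 + 6*n^4 - 16*I*n^4 + 76*n^3 + 96*I*n^3 - 456*n^2 + 96*I*n^2 - 576*I*n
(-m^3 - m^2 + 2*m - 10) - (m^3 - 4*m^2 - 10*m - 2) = -2*m^3 + 3*m^2 + 12*m - 8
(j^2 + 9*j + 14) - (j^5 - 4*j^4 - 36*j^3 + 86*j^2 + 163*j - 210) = -j^5 + 4*j^4 + 36*j^3 - 85*j^2 - 154*j + 224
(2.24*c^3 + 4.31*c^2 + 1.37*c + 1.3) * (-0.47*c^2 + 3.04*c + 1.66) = -1.0528*c^5 + 4.7839*c^4 + 16.1769*c^3 + 10.7084*c^2 + 6.2262*c + 2.158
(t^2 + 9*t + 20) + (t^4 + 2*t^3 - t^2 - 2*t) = t^4 + 2*t^3 + 7*t + 20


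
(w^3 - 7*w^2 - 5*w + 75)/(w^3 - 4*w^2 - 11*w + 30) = (w - 5)/(w - 2)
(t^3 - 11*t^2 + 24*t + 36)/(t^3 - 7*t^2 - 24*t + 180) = (t + 1)/(t + 5)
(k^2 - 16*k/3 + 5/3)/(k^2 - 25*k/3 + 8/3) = (k - 5)/(k - 8)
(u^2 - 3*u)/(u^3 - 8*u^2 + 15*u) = 1/(u - 5)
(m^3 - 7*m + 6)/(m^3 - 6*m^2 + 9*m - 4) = (m^2 + m - 6)/(m^2 - 5*m + 4)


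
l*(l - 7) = l^2 - 7*l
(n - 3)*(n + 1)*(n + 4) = n^3 + 2*n^2 - 11*n - 12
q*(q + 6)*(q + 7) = q^3 + 13*q^2 + 42*q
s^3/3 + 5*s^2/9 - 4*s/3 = s*(s/3 + 1)*(s - 4/3)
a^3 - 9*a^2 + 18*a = a*(a - 6)*(a - 3)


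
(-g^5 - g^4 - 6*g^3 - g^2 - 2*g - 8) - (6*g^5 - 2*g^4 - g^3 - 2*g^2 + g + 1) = -7*g^5 + g^4 - 5*g^3 + g^2 - 3*g - 9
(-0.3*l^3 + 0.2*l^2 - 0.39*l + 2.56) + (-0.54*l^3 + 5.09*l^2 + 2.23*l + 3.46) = -0.84*l^3 + 5.29*l^2 + 1.84*l + 6.02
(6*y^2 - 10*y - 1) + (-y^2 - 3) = 5*y^2 - 10*y - 4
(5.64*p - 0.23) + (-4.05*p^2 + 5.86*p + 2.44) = -4.05*p^2 + 11.5*p + 2.21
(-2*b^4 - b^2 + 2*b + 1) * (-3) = 6*b^4 + 3*b^2 - 6*b - 3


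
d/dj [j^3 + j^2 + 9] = j*(3*j + 2)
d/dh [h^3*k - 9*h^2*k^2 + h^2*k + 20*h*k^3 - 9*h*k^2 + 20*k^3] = k*(3*h^2 - 18*h*k + 2*h + 20*k^2 - 9*k)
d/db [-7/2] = 0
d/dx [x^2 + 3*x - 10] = 2*x + 3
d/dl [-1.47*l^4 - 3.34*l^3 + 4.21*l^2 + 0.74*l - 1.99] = -5.88*l^3 - 10.02*l^2 + 8.42*l + 0.74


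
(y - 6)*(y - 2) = y^2 - 8*y + 12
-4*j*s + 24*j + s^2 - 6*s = (-4*j + s)*(s - 6)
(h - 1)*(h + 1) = h^2 - 1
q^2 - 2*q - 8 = (q - 4)*(q + 2)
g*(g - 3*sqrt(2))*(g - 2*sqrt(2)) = g^3 - 5*sqrt(2)*g^2 + 12*g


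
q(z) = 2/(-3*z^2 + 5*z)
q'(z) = 2*(6*z - 5)/(-3*z^2 + 5*z)^2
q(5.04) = -0.04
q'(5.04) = 0.02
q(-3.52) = -0.04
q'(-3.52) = -0.02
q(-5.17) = -0.02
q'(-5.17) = -0.01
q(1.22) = 1.22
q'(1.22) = 1.74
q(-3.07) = -0.05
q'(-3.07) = -0.02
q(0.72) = 0.98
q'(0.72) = -0.33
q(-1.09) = -0.22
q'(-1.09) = -0.28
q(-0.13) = -2.85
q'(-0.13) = -23.54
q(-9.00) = -0.00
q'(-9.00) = 0.00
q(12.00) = -0.00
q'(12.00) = 0.00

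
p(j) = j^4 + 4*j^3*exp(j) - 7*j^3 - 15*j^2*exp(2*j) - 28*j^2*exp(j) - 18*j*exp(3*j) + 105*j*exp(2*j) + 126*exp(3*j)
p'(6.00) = 2380828885.46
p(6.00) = 1196469065.95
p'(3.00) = 1751517.97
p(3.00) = 653038.91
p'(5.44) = 820997606.01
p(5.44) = 350340721.50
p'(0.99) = 7615.58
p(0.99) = 2685.80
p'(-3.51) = -437.67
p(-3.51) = 438.52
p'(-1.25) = -33.61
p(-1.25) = -7.86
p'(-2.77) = -251.77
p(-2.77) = 187.31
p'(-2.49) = -197.09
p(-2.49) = 124.66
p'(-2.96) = -293.56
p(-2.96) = 239.06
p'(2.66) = 705379.09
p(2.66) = 261815.86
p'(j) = 4*j^3*exp(j) + 4*j^3 - 30*j^2*exp(2*j) - 16*j^2*exp(j) - 21*j^2 - 54*j*exp(3*j) + 180*j*exp(2*j) - 56*j*exp(j) + 360*exp(3*j) + 105*exp(2*j)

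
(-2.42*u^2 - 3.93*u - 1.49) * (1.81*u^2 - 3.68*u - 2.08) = -4.3802*u^4 + 1.7923*u^3 + 16.7991*u^2 + 13.6576*u + 3.0992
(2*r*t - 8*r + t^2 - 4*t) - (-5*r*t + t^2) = 7*r*t - 8*r - 4*t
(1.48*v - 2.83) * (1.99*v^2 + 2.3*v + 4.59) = 2.9452*v^3 - 2.2277*v^2 + 0.2842*v - 12.9897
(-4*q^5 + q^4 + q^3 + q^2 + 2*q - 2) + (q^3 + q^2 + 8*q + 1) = -4*q^5 + q^4 + 2*q^3 + 2*q^2 + 10*q - 1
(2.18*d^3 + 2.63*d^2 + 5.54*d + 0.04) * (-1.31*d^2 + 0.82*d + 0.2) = -2.8558*d^5 - 1.6577*d^4 - 4.6648*d^3 + 5.0164*d^2 + 1.1408*d + 0.008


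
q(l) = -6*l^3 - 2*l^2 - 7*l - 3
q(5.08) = -876.75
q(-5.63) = 1043.74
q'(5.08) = -491.84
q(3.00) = -204.00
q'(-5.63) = -555.02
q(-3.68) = 294.69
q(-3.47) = 247.90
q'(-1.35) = -34.40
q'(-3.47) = -209.86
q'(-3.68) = -236.04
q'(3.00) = -181.00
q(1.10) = -21.11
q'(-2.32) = -94.60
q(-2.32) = 77.40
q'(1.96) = -83.99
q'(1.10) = -33.18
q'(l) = -18*l^2 - 4*l - 7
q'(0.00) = -7.00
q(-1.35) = 17.57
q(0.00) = -3.00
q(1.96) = -69.58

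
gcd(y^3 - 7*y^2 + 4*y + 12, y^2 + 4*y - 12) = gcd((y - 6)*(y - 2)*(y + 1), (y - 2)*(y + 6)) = y - 2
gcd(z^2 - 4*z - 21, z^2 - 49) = z - 7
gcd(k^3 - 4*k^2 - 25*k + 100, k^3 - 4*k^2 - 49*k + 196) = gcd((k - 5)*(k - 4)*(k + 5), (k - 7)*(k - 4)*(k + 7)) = k - 4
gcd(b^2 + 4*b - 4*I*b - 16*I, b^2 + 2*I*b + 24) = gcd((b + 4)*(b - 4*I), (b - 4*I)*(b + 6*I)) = b - 4*I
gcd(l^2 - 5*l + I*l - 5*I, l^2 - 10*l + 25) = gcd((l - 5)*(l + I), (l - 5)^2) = l - 5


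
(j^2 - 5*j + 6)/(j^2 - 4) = (j - 3)/(j + 2)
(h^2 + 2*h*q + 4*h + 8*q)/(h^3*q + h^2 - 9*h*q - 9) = (h^2 + 2*h*q + 4*h + 8*q)/(h^3*q + h^2 - 9*h*q - 9)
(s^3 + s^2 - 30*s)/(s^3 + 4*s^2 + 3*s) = (s^2 + s - 30)/(s^2 + 4*s + 3)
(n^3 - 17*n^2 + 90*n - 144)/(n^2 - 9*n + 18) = n - 8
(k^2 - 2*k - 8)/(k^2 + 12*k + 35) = (k^2 - 2*k - 8)/(k^2 + 12*k + 35)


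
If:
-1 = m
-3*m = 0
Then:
No Solution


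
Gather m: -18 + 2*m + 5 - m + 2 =m - 11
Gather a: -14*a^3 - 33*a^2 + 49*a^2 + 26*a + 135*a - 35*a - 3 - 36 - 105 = -14*a^3 + 16*a^2 + 126*a - 144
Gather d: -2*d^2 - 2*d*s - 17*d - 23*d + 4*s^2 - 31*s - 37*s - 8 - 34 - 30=-2*d^2 + d*(-2*s - 40) + 4*s^2 - 68*s - 72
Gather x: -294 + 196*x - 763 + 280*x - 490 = 476*x - 1547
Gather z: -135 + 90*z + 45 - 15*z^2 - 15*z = -15*z^2 + 75*z - 90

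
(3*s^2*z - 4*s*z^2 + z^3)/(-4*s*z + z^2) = (-3*s^2 + 4*s*z - z^2)/(4*s - z)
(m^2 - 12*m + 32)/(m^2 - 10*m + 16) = (m - 4)/(m - 2)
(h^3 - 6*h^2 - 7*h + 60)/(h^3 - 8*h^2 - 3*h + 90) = (h - 4)/(h - 6)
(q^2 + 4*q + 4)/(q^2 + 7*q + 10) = (q + 2)/(q + 5)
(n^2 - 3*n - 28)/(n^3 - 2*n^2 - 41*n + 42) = (n + 4)/(n^2 + 5*n - 6)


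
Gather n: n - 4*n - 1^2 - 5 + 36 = 30 - 3*n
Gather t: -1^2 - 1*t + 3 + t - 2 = 0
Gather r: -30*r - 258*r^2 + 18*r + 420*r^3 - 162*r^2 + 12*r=420*r^3 - 420*r^2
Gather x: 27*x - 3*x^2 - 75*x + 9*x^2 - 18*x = 6*x^2 - 66*x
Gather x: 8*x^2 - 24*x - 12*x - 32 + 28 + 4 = 8*x^2 - 36*x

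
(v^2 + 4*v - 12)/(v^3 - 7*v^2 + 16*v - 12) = (v + 6)/(v^2 - 5*v + 6)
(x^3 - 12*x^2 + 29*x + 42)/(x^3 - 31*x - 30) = (x - 7)/(x + 5)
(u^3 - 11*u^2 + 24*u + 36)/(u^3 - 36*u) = (u^2 - 5*u - 6)/(u*(u + 6))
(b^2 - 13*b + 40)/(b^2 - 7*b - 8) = (b - 5)/(b + 1)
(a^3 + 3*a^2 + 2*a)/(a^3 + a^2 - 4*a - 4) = a/(a - 2)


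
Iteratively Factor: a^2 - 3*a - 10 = (a + 2)*(a - 5)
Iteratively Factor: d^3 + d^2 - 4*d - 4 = (d + 1)*(d^2 - 4) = (d - 2)*(d + 1)*(d + 2)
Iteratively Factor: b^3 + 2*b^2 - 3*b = (b + 3)*(b^2 - b) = b*(b + 3)*(b - 1)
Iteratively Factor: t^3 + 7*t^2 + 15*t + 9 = (t + 1)*(t^2 + 6*t + 9) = (t + 1)*(t + 3)*(t + 3)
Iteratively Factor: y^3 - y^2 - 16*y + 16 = (y - 4)*(y^2 + 3*y - 4) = (y - 4)*(y + 4)*(y - 1)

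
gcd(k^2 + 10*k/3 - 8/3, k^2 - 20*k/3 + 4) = k - 2/3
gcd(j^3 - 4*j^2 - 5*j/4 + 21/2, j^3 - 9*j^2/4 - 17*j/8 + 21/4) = j^2 - j/2 - 3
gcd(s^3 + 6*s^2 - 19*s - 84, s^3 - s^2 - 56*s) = s + 7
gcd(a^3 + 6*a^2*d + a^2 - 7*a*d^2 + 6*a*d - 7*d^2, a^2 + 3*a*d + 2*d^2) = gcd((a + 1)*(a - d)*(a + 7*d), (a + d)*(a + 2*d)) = 1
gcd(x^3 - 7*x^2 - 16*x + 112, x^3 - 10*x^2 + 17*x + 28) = x^2 - 11*x + 28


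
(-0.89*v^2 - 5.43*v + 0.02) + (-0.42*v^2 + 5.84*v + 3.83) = -1.31*v^2 + 0.41*v + 3.85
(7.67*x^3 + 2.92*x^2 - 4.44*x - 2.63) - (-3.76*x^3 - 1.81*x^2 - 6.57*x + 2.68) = 11.43*x^3 + 4.73*x^2 + 2.13*x - 5.31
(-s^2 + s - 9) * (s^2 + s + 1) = -s^4 - 9*s^2 - 8*s - 9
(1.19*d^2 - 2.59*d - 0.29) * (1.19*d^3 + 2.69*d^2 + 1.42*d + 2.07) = 1.4161*d^5 + 0.119*d^4 - 5.6224*d^3 - 1.9946*d^2 - 5.7731*d - 0.6003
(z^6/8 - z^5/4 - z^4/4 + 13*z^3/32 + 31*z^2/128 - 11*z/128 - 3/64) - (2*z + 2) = z^6/8 - z^5/4 - z^4/4 + 13*z^3/32 + 31*z^2/128 - 267*z/128 - 131/64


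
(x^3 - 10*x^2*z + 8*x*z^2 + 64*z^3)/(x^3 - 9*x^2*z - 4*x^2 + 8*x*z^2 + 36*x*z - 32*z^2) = (x^2 - 2*x*z - 8*z^2)/(x^2 - x*z - 4*x + 4*z)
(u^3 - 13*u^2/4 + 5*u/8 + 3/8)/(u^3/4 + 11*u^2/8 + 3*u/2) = (8*u^3 - 26*u^2 + 5*u + 3)/(u*(2*u^2 + 11*u + 12))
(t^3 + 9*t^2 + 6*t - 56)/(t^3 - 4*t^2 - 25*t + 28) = (t^2 + 5*t - 14)/(t^2 - 8*t + 7)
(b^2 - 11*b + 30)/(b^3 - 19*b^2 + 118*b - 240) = 1/(b - 8)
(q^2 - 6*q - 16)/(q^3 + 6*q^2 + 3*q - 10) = (q - 8)/(q^2 + 4*q - 5)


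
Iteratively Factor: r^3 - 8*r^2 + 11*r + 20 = (r - 5)*(r^2 - 3*r - 4) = (r - 5)*(r + 1)*(r - 4)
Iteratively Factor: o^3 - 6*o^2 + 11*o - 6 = (o - 3)*(o^2 - 3*o + 2) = (o - 3)*(o - 1)*(o - 2)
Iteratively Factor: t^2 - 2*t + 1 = (t - 1)*(t - 1)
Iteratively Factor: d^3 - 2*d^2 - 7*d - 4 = (d + 1)*(d^2 - 3*d - 4) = (d - 4)*(d + 1)*(d + 1)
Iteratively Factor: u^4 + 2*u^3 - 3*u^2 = (u)*(u^3 + 2*u^2 - 3*u) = u^2*(u^2 + 2*u - 3) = u^2*(u + 3)*(u - 1)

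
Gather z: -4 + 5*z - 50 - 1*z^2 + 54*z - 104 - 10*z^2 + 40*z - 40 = -11*z^2 + 99*z - 198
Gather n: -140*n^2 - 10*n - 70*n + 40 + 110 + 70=-140*n^2 - 80*n + 220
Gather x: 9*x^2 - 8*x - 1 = 9*x^2 - 8*x - 1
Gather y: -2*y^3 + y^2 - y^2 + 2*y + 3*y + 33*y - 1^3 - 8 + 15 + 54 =-2*y^3 + 38*y + 60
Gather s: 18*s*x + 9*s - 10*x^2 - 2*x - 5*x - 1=s*(18*x + 9) - 10*x^2 - 7*x - 1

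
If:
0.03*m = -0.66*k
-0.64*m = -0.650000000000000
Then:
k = -0.05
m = 1.02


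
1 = 1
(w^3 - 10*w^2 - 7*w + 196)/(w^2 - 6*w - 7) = (w^2 - 3*w - 28)/(w + 1)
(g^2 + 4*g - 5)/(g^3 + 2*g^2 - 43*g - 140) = (g - 1)/(g^2 - 3*g - 28)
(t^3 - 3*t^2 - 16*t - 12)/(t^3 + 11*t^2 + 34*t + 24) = (t^2 - 4*t - 12)/(t^2 + 10*t + 24)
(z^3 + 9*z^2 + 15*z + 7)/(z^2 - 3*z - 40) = (z^3 + 9*z^2 + 15*z + 7)/(z^2 - 3*z - 40)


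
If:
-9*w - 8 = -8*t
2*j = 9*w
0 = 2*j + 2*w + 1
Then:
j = -9/22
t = 79/88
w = -1/11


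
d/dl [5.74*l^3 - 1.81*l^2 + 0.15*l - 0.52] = 17.22*l^2 - 3.62*l + 0.15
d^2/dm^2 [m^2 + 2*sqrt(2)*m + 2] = 2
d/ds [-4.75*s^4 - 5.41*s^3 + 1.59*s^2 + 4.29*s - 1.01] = -19.0*s^3 - 16.23*s^2 + 3.18*s + 4.29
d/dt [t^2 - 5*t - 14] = 2*t - 5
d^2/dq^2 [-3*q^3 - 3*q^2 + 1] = -18*q - 6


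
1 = 1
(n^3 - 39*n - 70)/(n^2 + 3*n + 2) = (n^2 - 2*n - 35)/(n + 1)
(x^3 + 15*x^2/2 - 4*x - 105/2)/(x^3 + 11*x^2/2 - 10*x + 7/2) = (2*x^2 + x - 15)/(2*x^2 - 3*x + 1)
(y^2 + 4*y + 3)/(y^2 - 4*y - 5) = (y + 3)/(y - 5)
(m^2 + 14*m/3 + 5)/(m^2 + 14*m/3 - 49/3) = (3*m^2 + 14*m + 15)/(3*m^2 + 14*m - 49)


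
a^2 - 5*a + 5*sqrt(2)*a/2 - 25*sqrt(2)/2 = (a - 5)*(a + 5*sqrt(2)/2)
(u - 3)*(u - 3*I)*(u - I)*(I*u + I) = I*u^4 + 4*u^3 - 2*I*u^3 - 8*u^2 - 6*I*u^2 - 12*u + 6*I*u + 9*I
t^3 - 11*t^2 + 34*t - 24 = (t - 6)*(t - 4)*(t - 1)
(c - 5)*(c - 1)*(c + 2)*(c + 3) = c^4 - c^3 - 19*c^2 - 11*c + 30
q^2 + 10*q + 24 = (q + 4)*(q + 6)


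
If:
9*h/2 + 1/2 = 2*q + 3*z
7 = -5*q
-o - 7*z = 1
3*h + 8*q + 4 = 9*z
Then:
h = -57/35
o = 42/5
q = -7/5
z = -47/35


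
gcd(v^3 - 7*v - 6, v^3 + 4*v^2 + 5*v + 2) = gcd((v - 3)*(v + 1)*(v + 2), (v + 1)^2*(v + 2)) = v^2 + 3*v + 2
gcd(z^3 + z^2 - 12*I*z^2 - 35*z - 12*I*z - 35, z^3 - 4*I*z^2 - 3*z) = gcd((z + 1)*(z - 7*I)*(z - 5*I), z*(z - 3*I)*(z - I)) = 1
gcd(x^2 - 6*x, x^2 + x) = x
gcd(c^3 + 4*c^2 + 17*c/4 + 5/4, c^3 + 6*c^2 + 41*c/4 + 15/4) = c^2 + 3*c + 5/4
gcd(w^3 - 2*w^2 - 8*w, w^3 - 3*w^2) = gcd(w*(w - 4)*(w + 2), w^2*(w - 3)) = w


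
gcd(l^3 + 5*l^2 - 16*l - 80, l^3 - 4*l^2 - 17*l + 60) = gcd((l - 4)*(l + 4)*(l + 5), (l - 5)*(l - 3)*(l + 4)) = l + 4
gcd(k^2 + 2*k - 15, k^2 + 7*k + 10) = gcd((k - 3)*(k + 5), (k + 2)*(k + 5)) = k + 5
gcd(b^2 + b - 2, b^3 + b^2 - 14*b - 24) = b + 2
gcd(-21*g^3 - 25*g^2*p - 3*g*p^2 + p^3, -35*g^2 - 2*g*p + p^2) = -7*g + p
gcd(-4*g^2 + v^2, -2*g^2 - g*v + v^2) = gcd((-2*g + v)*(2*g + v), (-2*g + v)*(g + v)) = -2*g + v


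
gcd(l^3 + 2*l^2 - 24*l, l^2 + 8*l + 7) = 1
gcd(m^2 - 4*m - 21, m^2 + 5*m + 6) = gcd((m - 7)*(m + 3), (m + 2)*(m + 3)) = m + 3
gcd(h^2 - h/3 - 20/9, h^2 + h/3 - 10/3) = h - 5/3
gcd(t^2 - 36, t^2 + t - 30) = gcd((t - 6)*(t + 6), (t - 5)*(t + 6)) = t + 6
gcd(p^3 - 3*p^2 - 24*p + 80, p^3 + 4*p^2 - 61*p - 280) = p + 5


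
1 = 1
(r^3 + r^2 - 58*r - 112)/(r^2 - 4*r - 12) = (r^2 - r - 56)/(r - 6)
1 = 1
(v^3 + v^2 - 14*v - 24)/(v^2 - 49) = (v^3 + v^2 - 14*v - 24)/(v^2 - 49)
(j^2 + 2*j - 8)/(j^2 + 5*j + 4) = (j - 2)/(j + 1)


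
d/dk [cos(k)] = -sin(k)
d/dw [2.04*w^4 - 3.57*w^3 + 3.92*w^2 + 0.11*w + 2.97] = 8.16*w^3 - 10.71*w^2 + 7.84*w + 0.11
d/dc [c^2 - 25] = 2*c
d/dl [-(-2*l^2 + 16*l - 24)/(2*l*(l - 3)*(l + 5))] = (-l^4 + 16*l^3 - 35*l^2 - 48*l + 180)/(l^2*(l^4 + 4*l^3 - 26*l^2 - 60*l + 225))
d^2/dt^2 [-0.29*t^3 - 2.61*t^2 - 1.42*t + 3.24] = -1.74*t - 5.22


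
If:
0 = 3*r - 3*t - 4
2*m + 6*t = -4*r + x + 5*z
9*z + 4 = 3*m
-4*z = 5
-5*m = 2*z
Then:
No Solution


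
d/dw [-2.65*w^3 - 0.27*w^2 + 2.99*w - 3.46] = -7.95*w^2 - 0.54*w + 2.99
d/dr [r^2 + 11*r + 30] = 2*r + 11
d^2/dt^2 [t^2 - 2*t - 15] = 2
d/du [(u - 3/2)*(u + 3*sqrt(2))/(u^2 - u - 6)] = (-6*sqrt(2)*u^2 + u^2 - 24*u + 18*sqrt(2)*u - 45*sqrt(2) + 18)/(2*(u^4 - 2*u^3 - 11*u^2 + 12*u + 36))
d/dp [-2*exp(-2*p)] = 4*exp(-2*p)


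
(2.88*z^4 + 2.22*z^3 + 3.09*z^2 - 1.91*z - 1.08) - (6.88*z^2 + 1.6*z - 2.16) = 2.88*z^4 + 2.22*z^3 - 3.79*z^2 - 3.51*z + 1.08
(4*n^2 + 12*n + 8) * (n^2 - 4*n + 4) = 4*n^4 - 4*n^3 - 24*n^2 + 16*n + 32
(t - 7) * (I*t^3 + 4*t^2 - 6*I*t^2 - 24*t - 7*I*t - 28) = I*t^4 + 4*t^3 - 13*I*t^3 - 52*t^2 + 35*I*t^2 + 140*t + 49*I*t + 196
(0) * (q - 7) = 0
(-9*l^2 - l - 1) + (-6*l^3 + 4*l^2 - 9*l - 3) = -6*l^3 - 5*l^2 - 10*l - 4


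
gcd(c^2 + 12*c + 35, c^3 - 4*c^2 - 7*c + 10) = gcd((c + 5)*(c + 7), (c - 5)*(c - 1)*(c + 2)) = 1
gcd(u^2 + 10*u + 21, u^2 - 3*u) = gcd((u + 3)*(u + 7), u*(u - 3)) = 1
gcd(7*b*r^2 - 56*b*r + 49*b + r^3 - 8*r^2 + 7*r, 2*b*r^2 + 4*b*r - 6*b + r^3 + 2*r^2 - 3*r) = r - 1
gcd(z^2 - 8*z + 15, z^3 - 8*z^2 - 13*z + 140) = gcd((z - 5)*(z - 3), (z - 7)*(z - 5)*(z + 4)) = z - 5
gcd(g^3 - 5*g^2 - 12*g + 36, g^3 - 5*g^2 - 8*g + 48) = g + 3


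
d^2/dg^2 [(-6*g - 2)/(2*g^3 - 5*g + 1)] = 4*(-(3*g + 1)*(6*g^2 - 5)^2 + 3*(6*g^2 + 2*g*(3*g + 1) - 5)*(2*g^3 - 5*g + 1))/(2*g^3 - 5*g + 1)^3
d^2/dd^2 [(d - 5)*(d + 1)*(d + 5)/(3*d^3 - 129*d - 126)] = 2*(d^3 + 51*d^2 + 75*d + 689)/(3*(d^6 - 3*d^5 - 123*d^4 + 251*d^3 + 5166*d^2 - 5292*d - 74088))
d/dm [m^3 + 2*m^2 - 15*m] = 3*m^2 + 4*m - 15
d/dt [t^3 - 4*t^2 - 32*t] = 3*t^2 - 8*t - 32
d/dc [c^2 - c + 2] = 2*c - 1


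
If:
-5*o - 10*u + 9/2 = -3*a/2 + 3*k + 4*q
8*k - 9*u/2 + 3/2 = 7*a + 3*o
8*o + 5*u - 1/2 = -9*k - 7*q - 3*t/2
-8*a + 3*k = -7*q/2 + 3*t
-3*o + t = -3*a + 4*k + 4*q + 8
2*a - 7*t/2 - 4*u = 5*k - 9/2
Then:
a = 207768/19769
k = 128775/39538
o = -445112/19769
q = 371745/19769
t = -55958/19769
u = 94603/19769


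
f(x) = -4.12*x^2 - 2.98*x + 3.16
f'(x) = -8.24*x - 2.98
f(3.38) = -53.98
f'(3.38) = -30.83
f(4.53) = -94.89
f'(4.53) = -40.31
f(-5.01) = -85.32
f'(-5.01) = 38.30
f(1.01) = -4.05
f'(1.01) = -11.30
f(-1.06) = 1.69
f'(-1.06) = 5.75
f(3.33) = -52.45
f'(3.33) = -30.42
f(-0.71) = 3.20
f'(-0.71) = 2.87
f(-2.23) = -10.68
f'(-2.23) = 15.40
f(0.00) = 3.16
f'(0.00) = -2.98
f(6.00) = -163.04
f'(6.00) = -52.42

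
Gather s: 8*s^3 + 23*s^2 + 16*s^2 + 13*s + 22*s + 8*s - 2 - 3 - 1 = 8*s^3 + 39*s^2 + 43*s - 6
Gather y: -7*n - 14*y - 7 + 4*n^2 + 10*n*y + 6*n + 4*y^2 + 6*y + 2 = 4*n^2 - n + 4*y^2 + y*(10*n - 8) - 5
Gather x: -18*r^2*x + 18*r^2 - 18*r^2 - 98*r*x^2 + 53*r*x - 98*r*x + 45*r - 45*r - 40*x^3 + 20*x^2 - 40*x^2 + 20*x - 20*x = -40*x^3 + x^2*(-98*r - 20) + x*(-18*r^2 - 45*r)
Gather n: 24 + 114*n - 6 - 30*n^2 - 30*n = -30*n^2 + 84*n + 18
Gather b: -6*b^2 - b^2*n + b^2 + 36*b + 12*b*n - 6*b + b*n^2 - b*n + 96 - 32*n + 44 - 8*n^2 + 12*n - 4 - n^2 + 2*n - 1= b^2*(-n - 5) + b*(n^2 + 11*n + 30) - 9*n^2 - 18*n + 135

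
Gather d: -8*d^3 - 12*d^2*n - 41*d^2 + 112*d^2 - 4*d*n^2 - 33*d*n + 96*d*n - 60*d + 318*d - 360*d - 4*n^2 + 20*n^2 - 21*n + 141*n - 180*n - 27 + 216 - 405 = -8*d^3 + d^2*(71 - 12*n) + d*(-4*n^2 + 63*n - 102) + 16*n^2 - 60*n - 216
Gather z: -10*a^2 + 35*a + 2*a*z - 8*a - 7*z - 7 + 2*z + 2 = -10*a^2 + 27*a + z*(2*a - 5) - 5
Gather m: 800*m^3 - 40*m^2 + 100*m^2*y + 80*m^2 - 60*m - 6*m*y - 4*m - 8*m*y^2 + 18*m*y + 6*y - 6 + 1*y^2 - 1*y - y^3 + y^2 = 800*m^3 + m^2*(100*y + 40) + m*(-8*y^2 + 12*y - 64) - y^3 + 2*y^2 + 5*y - 6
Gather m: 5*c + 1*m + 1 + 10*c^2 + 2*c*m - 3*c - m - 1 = 10*c^2 + 2*c*m + 2*c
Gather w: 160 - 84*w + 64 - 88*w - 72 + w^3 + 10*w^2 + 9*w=w^3 + 10*w^2 - 163*w + 152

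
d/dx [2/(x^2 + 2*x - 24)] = 4*(-x - 1)/(x^2 + 2*x - 24)^2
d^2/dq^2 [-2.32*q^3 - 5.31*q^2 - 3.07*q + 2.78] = -13.92*q - 10.62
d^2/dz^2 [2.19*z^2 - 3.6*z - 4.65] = 4.38000000000000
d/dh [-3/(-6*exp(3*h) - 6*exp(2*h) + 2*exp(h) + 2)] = 3*(-9*exp(2*h) - 6*exp(h) + 1)*exp(h)/(2*(3*exp(3*h) + 3*exp(2*h) - exp(h) - 1)^2)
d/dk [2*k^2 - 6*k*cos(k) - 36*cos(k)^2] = 6*k*sin(k) + 4*k + 36*sin(2*k) - 6*cos(k)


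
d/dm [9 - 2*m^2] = -4*m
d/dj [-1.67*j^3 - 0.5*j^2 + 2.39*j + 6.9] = -5.01*j^2 - 1.0*j + 2.39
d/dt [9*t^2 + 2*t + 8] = 18*t + 2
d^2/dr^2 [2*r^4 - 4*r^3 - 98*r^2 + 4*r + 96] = 24*r^2 - 24*r - 196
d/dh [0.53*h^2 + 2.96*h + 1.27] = 1.06*h + 2.96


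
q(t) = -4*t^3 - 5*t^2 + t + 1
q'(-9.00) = -881.00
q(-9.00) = 2503.00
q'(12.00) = -1847.00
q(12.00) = -7619.00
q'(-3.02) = -78.24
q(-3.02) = 62.55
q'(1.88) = -60.21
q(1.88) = -41.37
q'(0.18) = -1.19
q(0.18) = 0.99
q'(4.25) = -258.25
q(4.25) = -392.12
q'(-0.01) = 1.10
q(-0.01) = 0.99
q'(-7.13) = -537.74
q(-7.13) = 1189.55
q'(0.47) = -6.35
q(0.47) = -0.05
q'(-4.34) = -181.63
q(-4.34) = 229.47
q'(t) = -12*t^2 - 10*t + 1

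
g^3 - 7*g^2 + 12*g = g*(g - 4)*(g - 3)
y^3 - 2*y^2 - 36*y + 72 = (y - 6)*(y - 2)*(y + 6)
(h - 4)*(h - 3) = h^2 - 7*h + 12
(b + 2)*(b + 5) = b^2 + 7*b + 10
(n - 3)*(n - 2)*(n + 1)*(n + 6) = n^4 + 2*n^3 - 23*n^2 + 12*n + 36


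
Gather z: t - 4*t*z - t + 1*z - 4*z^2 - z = -4*t*z - 4*z^2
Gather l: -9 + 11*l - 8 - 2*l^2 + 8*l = -2*l^2 + 19*l - 17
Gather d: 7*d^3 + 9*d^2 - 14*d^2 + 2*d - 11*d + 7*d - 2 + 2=7*d^3 - 5*d^2 - 2*d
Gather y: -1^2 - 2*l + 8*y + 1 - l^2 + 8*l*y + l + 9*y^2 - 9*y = -l^2 - l + 9*y^2 + y*(8*l - 1)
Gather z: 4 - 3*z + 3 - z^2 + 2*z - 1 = -z^2 - z + 6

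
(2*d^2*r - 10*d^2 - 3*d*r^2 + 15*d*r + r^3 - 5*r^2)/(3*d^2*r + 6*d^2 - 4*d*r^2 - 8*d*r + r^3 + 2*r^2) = (-2*d*r + 10*d + r^2 - 5*r)/(-3*d*r - 6*d + r^2 + 2*r)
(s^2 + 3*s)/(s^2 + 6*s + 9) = s/(s + 3)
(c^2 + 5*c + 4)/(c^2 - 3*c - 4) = (c + 4)/(c - 4)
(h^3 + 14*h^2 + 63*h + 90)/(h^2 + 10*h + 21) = (h^2 + 11*h + 30)/(h + 7)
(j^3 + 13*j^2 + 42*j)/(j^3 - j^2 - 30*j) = (j^2 + 13*j + 42)/(j^2 - j - 30)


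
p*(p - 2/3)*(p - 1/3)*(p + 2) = p^4 + p^3 - 16*p^2/9 + 4*p/9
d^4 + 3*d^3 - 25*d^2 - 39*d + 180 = (d - 3)^2*(d + 4)*(d + 5)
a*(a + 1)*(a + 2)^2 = a^4 + 5*a^3 + 8*a^2 + 4*a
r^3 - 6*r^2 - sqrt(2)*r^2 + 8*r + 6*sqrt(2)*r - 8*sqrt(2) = (r - 4)*(r - 2)*(r - sqrt(2))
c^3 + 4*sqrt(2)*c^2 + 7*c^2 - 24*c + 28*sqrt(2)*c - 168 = (c + 7)*(c - 2*sqrt(2))*(c + 6*sqrt(2))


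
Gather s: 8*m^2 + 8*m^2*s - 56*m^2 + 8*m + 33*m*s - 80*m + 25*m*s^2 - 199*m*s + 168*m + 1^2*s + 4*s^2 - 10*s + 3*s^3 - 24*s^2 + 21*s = -48*m^2 + 96*m + 3*s^3 + s^2*(25*m - 20) + s*(8*m^2 - 166*m + 12)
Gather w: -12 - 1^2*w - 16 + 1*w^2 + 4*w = w^2 + 3*w - 28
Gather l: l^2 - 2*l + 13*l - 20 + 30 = l^2 + 11*l + 10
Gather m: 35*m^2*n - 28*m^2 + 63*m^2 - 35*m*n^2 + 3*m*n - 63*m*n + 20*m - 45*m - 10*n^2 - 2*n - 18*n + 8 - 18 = m^2*(35*n + 35) + m*(-35*n^2 - 60*n - 25) - 10*n^2 - 20*n - 10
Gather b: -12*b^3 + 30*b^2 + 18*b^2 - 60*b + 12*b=-12*b^3 + 48*b^2 - 48*b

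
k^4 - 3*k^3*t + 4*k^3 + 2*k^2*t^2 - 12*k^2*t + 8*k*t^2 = k*(k + 4)*(k - 2*t)*(k - t)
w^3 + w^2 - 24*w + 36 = (w - 3)*(w - 2)*(w + 6)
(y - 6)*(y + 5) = y^2 - y - 30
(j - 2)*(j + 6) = j^2 + 4*j - 12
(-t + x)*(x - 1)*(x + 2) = -t*x^2 - t*x + 2*t + x^3 + x^2 - 2*x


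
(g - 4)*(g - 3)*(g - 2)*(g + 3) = g^4 - 6*g^3 - g^2 + 54*g - 72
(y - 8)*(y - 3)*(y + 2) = y^3 - 9*y^2 + 2*y + 48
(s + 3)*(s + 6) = s^2 + 9*s + 18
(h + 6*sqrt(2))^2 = h^2 + 12*sqrt(2)*h + 72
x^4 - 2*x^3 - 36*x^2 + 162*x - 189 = (x - 3)^3*(x + 7)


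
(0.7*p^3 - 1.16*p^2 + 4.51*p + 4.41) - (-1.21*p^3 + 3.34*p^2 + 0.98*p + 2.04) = 1.91*p^3 - 4.5*p^2 + 3.53*p + 2.37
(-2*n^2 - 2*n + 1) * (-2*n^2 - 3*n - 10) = 4*n^4 + 10*n^3 + 24*n^2 + 17*n - 10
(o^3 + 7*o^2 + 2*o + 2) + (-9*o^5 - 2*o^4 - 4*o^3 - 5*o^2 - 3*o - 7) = -9*o^5 - 2*o^4 - 3*o^3 + 2*o^2 - o - 5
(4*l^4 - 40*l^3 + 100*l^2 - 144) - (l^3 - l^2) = 4*l^4 - 41*l^3 + 101*l^2 - 144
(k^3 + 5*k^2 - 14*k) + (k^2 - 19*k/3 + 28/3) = k^3 + 6*k^2 - 61*k/3 + 28/3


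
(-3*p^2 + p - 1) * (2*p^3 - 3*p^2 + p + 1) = -6*p^5 + 11*p^4 - 8*p^3 + p^2 - 1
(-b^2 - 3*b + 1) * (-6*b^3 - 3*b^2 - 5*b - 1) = 6*b^5 + 21*b^4 + 8*b^3 + 13*b^2 - 2*b - 1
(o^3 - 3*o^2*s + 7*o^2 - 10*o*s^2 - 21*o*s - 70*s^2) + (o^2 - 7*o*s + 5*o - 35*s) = o^3 - 3*o^2*s + 8*o^2 - 10*o*s^2 - 28*o*s + 5*o - 70*s^2 - 35*s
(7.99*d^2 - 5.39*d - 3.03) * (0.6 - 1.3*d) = -10.387*d^3 + 11.801*d^2 + 0.705000000000001*d - 1.818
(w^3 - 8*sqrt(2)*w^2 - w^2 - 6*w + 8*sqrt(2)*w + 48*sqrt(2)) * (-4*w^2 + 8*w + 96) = -4*w^5 + 12*w^4 + 32*sqrt(2)*w^4 - 96*sqrt(2)*w^3 + 112*w^3 - 896*sqrt(2)*w^2 - 144*w^2 - 576*w + 1152*sqrt(2)*w + 4608*sqrt(2)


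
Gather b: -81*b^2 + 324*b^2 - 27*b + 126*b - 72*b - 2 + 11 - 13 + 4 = 243*b^2 + 27*b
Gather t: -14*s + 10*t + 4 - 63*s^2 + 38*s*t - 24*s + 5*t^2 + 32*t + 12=-63*s^2 - 38*s + 5*t^2 + t*(38*s + 42) + 16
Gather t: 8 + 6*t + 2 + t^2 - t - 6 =t^2 + 5*t + 4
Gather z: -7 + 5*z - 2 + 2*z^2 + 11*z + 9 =2*z^2 + 16*z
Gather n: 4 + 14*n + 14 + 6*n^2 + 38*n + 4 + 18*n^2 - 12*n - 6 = 24*n^2 + 40*n + 16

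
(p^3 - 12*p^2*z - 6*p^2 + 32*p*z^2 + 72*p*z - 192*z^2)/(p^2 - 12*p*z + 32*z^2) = p - 6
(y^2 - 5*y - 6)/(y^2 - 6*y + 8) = (y^2 - 5*y - 6)/(y^2 - 6*y + 8)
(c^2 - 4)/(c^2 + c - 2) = (c - 2)/(c - 1)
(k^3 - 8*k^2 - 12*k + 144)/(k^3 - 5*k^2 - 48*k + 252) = (k + 4)/(k + 7)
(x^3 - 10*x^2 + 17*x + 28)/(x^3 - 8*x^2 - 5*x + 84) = (x + 1)/(x + 3)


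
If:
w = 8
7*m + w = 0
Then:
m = -8/7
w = 8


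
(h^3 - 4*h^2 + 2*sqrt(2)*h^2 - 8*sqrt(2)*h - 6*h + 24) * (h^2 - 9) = h^5 - 4*h^4 + 2*sqrt(2)*h^4 - 15*h^3 - 8*sqrt(2)*h^3 - 18*sqrt(2)*h^2 + 60*h^2 + 54*h + 72*sqrt(2)*h - 216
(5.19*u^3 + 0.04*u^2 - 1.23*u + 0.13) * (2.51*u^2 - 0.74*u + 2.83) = 13.0269*u^5 - 3.7402*u^4 + 11.5708*u^3 + 1.3497*u^2 - 3.5771*u + 0.3679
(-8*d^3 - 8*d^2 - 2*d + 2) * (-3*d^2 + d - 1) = 24*d^5 + 16*d^4 + 6*d^3 + 4*d - 2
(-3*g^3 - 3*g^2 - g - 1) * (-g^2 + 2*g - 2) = 3*g^5 - 3*g^4 + g^3 + 5*g^2 + 2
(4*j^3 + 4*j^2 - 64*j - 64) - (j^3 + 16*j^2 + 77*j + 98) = 3*j^3 - 12*j^2 - 141*j - 162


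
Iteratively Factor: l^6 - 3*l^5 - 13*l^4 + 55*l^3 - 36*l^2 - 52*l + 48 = (l - 1)*(l^5 - 2*l^4 - 15*l^3 + 40*l^2 + 4*l - 48) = (l - 1)*(l + 4)*(l^4 - 6*l^3 + 9*l^2 + 4*l - 12) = (l - 2)*(l - 1)*(l + 4)*(l^3 - 4*l^2 + l + 6) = (l - 3)*(l - 2)*(l - 1)*(l + 4)*(l^2 - l - 2) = (l - 3)*(l - 2)*(l - 1)*(l + 1)*(l + 4)*(l - 2)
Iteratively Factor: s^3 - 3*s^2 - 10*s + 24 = (s + 3)*(s^2 - 6*s + 8) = (s - 4)*(s + 3)*(s - 2)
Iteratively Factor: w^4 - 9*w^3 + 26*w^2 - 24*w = (w - 3)*(w^3 - 6*w^2 + 8*w) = w*(w - 3)*(w^2 - 6*w + 8) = w*(w - 3)*(w - 2)*(w - 4)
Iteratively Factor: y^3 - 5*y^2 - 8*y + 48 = (y - 4)*(y^2 - y - 12) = (y - 4)^2*(y + 3)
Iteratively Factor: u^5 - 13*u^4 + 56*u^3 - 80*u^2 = (u - 4)*(u^4 - 9*u^3 + 20*u^2) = (u - 5)*(u - 4)*(u^3 - 4*u^2) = (u - 5)*(u - 4)^2*(u^2) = u*(u - 5)*(u - 4)^2*(u)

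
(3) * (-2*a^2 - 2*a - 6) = -6*a^2 - 6*a - 18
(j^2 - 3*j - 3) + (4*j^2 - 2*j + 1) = 5*j^2 - 5*j - 2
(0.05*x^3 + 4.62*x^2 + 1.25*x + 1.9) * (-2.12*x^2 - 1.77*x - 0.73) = -0.106*x^5 - 9.8829*x^4 - 10.8639*x^3 - 9.6131*x^2 - 4.2755*x - 1.387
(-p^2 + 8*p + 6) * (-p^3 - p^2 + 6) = p^5 - 7*p^4 - 14*p^3 - 12*p^2 + 48*p + 36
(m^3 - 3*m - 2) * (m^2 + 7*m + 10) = m^5 + 7*m^4 + 7*m^3 - 23*m^2 - 44*m - 20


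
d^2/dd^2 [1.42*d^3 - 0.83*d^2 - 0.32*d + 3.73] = 8.52*d - 1.66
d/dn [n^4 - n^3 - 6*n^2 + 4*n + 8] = 4*n^3 - 3*n^2 - 12*n + 4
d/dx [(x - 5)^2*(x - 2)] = 3*(x - 5)*(x - 3)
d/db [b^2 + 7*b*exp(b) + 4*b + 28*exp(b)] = 7*b*exp(b) + 2*b + 35*exp(b) + 4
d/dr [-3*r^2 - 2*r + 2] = -6*r - 2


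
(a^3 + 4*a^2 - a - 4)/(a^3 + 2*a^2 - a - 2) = (a + 4)/(a + 2)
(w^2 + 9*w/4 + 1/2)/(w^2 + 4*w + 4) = (w + 1/4)/(w + 2)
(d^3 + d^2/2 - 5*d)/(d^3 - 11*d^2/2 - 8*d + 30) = d/(d - 6)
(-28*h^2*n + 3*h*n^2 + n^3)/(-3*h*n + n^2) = (28*h^2 - 3*h*n - n^2)/(3*h - n)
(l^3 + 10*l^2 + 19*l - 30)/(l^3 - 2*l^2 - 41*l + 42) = (l + 5)/(l - 7)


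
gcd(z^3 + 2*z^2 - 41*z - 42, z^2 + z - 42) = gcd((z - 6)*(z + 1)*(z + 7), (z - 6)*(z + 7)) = z^2 + z - 42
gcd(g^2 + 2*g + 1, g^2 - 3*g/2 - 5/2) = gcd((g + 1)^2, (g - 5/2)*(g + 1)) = g + 1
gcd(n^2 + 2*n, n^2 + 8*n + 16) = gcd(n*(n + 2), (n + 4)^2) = 1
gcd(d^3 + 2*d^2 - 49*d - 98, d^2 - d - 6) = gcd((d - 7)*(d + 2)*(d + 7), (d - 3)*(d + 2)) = d + 2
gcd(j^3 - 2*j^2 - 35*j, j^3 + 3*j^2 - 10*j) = j^2 + 5*j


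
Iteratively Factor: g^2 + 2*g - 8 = (g - 2)*(g + 4)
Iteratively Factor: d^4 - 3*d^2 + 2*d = (d + 2)*(d^3 - 2*d^2 + d) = (d - 1)*(d + 2)*(d^2 - d) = (d - 1)^2*(d + 2)*(d)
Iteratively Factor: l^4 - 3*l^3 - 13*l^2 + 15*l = (l)*(l^3 - 3*l^2 - 13*l + 15) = l*(l - 1)*(l^2 - 2*l - 15) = l*(l - 1)*(l + 3)*(l - 5)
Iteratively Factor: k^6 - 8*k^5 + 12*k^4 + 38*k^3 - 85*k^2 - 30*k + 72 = (k - 4)*(k^5 - 4*k^4 - 4*k^3 + 22*k^2 + 3*k - 18) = (k - 4)*(k + 1)*(k^4 - 5*k^3 + k^2 + 21*k - 18) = (k - 4)*(k + 1)*(k + 2)*(k^3 - 7*k^2 + 15*k - 9) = (k - 4)*(k - 3)*(k + 1)*(k + 2)*(k^2 - 4*k + 3) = (k - 4)*(k - 3)*(k - 1)*(k + 1)*(k + 2)*(k - 3)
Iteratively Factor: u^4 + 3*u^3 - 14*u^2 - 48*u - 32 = (u + 2)*(u^3 + u^2 - 16*u - 16) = (u - 4)*(u + 2)*(u^2 + 5*u + 4) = (u - 4)*(u + 2)*(u + 4)*(u + 1)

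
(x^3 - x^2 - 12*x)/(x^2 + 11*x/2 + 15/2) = 2*x*(x - 4)/(2*x + 5)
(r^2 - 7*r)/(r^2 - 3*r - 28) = r/(r + 4)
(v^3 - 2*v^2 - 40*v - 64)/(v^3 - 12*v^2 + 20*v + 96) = (v + 4)/(v - 6)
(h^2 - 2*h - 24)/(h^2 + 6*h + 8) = (h - 6)/(h + 2)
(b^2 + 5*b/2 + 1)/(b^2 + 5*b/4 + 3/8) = 4*(b + 2)/(4*b + 3)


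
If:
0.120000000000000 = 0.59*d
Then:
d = 0.20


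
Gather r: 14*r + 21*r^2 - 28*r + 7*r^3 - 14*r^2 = 7*r^3 + 7*r^2 - 14*r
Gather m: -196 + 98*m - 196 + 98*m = 196*m - 392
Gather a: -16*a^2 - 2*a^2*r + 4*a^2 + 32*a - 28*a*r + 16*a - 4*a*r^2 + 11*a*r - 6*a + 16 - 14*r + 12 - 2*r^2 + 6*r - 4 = a^2*(-2*r - 12) + a*(-4*r^2 - 17*r + 42) - 2*r^2 - 8*r + 24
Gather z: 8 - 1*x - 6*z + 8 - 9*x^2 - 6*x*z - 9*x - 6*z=-9*x^2 - 10*x + z*(-6*x - 12) + 16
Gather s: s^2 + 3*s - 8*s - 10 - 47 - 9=s^2 - 5*s - 66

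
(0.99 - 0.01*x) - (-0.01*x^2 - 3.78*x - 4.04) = 0.01*x^2 + 3.77*x + 5.03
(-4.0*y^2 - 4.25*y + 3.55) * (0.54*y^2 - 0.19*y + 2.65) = -2.16*y^4 - 1.535*y^3 - 7.8755*y^2 - 11.937*y + 9.4075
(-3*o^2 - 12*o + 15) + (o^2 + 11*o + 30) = -2*o^2 - o + 45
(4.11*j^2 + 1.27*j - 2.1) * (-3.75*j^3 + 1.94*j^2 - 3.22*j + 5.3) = -15.4125*j^5 + 3.2109*j^4 - 2.8954*j^3 + 13.6196*j^2 + 13.493*j - 11.13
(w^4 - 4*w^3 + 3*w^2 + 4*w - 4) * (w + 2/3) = w^5 - 10*w^4/3 + w^3/3 + 6*w^2 - 4*w/3 - 8/3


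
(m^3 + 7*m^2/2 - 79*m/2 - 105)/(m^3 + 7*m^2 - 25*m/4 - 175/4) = 2*(m - 6)/(2*m - 5)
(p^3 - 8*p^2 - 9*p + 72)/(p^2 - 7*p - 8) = (p^2 - 9)/(p + 1)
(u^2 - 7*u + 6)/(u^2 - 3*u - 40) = (-u^2 + 7*u - 6)/(-u^2 + 3*u + 40)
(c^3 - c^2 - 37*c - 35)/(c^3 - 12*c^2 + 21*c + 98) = (c^2 + 6*c + 5)/(c^2 - 5*c - 14)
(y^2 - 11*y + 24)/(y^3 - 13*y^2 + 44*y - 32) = (y - 3)/(y^2 - 5*y + 4)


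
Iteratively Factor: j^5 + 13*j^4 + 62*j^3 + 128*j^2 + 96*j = (j + 4)*(j^4 + 9*j^3 + 26*j^2 + 24*j) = (j + 2)*(j + 4)*(j^3 + 7*j^2 + 12*j) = j*(j + 2)*(j + 4)*(j^2 + 7*j + 12) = j*(j + 2)*(j + 4)^2*(j + 3)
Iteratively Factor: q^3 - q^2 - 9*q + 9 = (q + 3)*(q^2 - 4*q + 3) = (q - 1)*(q + 3)*(q - 3)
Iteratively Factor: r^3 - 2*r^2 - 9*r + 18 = (r - 3)*(r^2 + r - 6) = (r - 3)*(r - 2)*(r + 3)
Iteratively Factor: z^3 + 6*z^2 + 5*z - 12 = (z + 4)*(z^2 + 2*z - 3) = (z - 1)*(z + 4)*(z + 3)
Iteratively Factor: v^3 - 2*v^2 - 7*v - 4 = (v + 1)*(v^2 - 3*v - 4) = (v + 1)^2*(v - 4)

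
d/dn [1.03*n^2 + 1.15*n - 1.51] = 2.06*n + 1.15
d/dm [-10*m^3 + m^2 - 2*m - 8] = -30*m^2 + 2*m - 2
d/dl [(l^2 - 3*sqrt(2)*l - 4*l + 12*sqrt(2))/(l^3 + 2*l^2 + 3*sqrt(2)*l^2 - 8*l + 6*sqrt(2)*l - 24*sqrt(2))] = (-l^4 + 8*l^3 + 6*sqrt(2)*l^3 - 12*sqrt(2)*l^2 + 18*l^2 - 144*l - 96*sqrt(2)*l + 192*sqrt(2))/(l^6 + 4*l^5 + 6*sqrt(2)*l^5 + 6*l^4 + 24*sqrt(2)*l^4 - 72*sqrt(2)*l^3 + 40*l^3 - 192*sqrt(2)*l^2 - 152*l^2 - 576*l + 384*sqrt(2)*l + 1152)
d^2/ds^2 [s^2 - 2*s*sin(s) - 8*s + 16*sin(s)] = 2*s*sin(s) - 16*sin(s) - 4*cos(s) + 2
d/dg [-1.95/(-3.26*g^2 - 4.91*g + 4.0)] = (-12.714*g - 9.5745)/(3.26*g^2 + 4.91*g - 4.0)^2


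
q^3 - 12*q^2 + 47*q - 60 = (q - 5)*(q - 4)*(q - 3)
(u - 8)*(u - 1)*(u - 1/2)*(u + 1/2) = u^4 - 9*u^3 + 31*u^2/4 + 9*u/4 - 2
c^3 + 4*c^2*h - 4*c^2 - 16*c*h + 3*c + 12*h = (c - 3)*(c - 1)*(c + 4*h)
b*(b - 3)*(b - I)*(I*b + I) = I*b^4 + b^3 - 2*I*b^3 - 2*b^2 - 3*I*b^2 - 3*b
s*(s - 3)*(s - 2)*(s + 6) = s^4 + s^3 - 24*s^2 + 36*s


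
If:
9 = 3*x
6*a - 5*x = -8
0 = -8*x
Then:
No Solution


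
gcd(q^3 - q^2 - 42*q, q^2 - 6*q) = q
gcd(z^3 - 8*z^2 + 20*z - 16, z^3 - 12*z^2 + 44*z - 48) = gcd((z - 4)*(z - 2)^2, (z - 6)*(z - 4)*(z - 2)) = z^2 - 6*z + 8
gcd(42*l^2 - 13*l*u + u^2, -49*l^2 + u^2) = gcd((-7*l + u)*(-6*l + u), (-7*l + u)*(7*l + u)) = -7*l + u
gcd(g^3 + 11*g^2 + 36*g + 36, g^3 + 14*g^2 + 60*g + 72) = g^2 + 8*g + 12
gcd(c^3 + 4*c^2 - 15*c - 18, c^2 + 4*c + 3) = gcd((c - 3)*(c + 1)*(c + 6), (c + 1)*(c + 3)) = c + 1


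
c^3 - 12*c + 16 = (c - 2)^2*(c + 4)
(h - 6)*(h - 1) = h^2 - 7*h + 6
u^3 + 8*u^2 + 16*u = u*(u + 4)^2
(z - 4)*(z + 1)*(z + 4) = z^3 + z^2 - 16*z - 16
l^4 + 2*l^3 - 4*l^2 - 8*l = l*(l - 2)*(l + 2)^2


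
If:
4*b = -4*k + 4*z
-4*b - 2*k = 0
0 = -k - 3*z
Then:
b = 0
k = 0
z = 0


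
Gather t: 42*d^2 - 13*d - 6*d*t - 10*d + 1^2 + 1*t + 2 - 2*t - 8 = 42*d^2 - 23*d + t*(-6*d - 1) - 5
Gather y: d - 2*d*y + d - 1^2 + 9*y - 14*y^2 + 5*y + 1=2*d - 14*y^2 + y*(14 - 2*d)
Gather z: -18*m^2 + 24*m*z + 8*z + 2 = -18*m^2 + z*(24*m + 8) + 2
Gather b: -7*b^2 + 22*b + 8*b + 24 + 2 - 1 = -7*b^2 + 30*b + 25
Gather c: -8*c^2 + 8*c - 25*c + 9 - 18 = -8*c^2 - 17*c - 9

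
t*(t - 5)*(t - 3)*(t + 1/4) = t^4 - 31*t^3/4 + 13*t^2 + 15*t/4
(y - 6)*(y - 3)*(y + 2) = y^3 - 7*y^2 + 36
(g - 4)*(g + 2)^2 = g^3 - 12*g - 16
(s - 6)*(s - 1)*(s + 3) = s^3 - 4*s^2 - 15*s + 18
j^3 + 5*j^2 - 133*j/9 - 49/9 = (j - 7/3)*(j + 1/3)*(j + 7)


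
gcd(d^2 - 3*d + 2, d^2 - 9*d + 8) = d - 1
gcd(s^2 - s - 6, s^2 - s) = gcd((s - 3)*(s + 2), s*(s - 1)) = 1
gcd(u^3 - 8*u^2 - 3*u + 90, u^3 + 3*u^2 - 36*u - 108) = u^2 - 3*u - 18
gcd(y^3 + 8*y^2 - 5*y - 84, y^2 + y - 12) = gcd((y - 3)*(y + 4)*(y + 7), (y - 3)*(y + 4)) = y^2 + y - 12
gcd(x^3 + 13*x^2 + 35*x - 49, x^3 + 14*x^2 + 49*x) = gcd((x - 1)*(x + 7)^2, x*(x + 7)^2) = x^2 + 14*x + 49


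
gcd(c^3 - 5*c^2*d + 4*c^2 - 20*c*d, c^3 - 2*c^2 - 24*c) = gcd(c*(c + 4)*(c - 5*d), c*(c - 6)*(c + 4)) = c^2 + 4*c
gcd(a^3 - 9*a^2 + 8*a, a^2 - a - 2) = 1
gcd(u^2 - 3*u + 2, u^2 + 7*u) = 1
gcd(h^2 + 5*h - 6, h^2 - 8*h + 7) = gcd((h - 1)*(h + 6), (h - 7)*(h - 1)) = h - 1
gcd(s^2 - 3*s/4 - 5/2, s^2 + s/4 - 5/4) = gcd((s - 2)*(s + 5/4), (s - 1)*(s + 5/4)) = s + 5/4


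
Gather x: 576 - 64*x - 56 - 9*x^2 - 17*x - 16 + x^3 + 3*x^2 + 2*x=x^3 - 6*x^2 - 79*x + 504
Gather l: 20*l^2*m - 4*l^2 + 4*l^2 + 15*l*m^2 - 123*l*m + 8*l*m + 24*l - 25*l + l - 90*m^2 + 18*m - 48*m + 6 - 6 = 20*l^2*m + l*(15*m^2 - 115*m) - 90*m^2 - 30*m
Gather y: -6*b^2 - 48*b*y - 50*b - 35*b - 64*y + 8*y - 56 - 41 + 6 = -6*b^2 - 85*b + y*(-48*b - 56) - 91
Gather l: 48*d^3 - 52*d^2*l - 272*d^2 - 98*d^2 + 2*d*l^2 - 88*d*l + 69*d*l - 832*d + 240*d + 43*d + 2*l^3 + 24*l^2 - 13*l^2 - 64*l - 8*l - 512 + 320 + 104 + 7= 48*d^3 - 370*d^2 - 549*d + 2*l^3 + l^2*(2*d + 11) + l*(-52*d^2 - 19*d - 72) - 81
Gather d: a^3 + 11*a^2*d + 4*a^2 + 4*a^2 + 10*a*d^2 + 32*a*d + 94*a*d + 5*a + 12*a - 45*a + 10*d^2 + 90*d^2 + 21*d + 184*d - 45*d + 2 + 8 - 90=a^3 + 8*a^2 - 28*a + d^2*(10*a + 100) + d*(11*a^2 + 126*a + 160) - 80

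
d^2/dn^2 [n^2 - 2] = 2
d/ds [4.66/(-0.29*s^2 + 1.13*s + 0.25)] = (2.7028*s - 5.2658)/(-0.29*s^2 + 1.13*s + 0.25)^2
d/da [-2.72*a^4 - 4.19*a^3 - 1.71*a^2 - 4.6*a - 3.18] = -10.88*a^3 - 12.57*a^2 - 3.42*a - 4.6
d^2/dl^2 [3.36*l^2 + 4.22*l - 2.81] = 6.72000000000000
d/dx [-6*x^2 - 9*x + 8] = -12*x - 9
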